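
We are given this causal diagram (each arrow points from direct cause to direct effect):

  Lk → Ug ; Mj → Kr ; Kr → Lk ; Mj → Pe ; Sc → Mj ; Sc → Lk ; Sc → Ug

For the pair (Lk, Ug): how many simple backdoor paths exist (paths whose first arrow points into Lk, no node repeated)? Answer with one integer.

2

A backdoor path from Lk to Ug is any simple undirected path whose first edge points into Lk (i.e. leaves Lk via a parent).
Parents of Lk: {Kr, Sc}.
Enumerating:
  P1: Lk <- Sc -> Ug
  P2: Lk <- Kr <- Mj <- Sc -> Ug
That exhausts the simple backdoor paths. Count: 2.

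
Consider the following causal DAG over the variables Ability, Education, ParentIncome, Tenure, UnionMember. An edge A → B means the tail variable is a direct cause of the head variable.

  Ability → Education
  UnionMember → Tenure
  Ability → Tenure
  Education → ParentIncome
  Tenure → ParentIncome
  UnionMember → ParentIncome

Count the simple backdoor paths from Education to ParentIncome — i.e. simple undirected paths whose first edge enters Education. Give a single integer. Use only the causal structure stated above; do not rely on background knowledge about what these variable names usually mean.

2

A backdoor path from Education to ParentIncome is any simple undirected path whose first edge points into Education (i.e. leaves Education via a parent).
Parents of Education: {Ability}.
Enumerating:
  P1: Education <- Ability -> Tenure <- UnionMember -> ParentIncome
  P2: Education <- Ability -> Tenure -> ParentIncome
That exhausts the simple backdoor paths. Count: 2.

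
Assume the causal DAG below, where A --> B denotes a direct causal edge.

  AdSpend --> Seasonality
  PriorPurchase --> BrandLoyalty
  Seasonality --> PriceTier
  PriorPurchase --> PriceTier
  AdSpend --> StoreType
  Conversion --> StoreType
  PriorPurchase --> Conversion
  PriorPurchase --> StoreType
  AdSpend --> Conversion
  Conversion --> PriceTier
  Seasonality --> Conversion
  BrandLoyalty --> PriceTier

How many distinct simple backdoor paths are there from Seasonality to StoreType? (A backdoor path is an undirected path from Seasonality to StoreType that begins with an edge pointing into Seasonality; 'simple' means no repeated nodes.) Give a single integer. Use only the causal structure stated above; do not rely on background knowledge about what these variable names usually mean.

5

A backdoor path from Seasonality to StoreType is any simple undirected path whose first edge points into Seasonality (i.e. leaves Seasonality via a parent).
Parents of Seasonality: {AdSpend}.
Enumerating:
  P1: Seasonality <- AdSpend -> Conversion <- PriorPurchase -> StoreType
  P2: Seasonality <- AdSpend -> Conversion -> PriceTier <- PriorPurchase -> StoreType
  P3: Seasonality <- AdSpend -> Conversion -> PriceTier <- BrandLoyalty <- PriorPurchase -> StoreType
  P4: Seasonality <- AdSpend -> Conversion -> StoreType
  P5: Seasonality <- AdSpend -> StoreType
That exhausts the simple backdoor paths. Count: 5.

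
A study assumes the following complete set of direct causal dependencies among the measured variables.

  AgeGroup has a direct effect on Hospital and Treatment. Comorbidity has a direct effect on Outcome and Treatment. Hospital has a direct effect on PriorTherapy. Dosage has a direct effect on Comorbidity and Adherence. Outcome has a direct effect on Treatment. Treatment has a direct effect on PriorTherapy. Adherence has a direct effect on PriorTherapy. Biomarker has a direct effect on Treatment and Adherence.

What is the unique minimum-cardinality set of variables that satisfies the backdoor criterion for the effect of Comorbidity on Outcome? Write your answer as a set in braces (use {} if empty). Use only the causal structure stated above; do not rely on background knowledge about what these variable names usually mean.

Variables eligible for adjustment (non-descendants of Comorbidity, excluding Comorbidity and Outcome): {Adherence, AgeGroup, Biomarker, Dosage, Hospital}.
Backdoor paths from Comorbidity to Outcome:
  P1: Comorbidity <- Dosage -> Adherence <- Biomarker -> Treatment <- Outcome
  P2: Comorbidity <- Dosage -> Adherence -> PriorTherapy <- Hospital <- AgeGroup -> Treatment <- Outcome
  P3: Comorbidity <- Dosage -> Adherence -> PriorTherapy <- Treatment <- Outcome
Each backdoor path contains an unconditioned collider, so every path is already blocked with the empty conditioning set:
  P1: blocked at collider Adherence (neither it nor any descendant is in the conditioning set).
  P2: blocked at collider PriorTherapy (neither it nor any descendant is in the conditioning set).
  P3: blocked at collider PriorTherapy (neither it nor any descendant is in the conditioning set).
The empty set is therefore the unique smallest valid set.

{}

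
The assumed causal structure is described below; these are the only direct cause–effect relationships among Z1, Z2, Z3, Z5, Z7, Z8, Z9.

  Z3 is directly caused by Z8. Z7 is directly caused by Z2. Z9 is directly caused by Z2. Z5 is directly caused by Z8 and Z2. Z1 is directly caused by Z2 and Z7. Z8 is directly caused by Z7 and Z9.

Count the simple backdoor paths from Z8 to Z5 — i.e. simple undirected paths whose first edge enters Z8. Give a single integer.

A backdoor path from Z8 to Z5 is any simple undirected path whose first edge points into Z8 (i.e. leaves Z8 via a parent).
Parents of Z8: {Z7, Z9}.
Enumerating:
  P1: Z8 <- Z7 <- Z2 -> Z5
  P2: Z8 <- Z7 -> Z1 <- Z2 -> Z5
  P3: Z8 <- Z9 <- Z2 -> Z5
That exhausts the simple backdoor paths. Count: 3.

3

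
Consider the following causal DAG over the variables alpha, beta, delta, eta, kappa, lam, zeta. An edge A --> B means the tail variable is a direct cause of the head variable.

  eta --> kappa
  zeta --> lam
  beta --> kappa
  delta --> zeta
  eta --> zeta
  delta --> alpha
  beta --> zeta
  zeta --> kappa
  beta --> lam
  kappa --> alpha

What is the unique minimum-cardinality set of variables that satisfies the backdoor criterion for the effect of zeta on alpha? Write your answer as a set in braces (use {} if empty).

{beta, delta, eta}

Variables eligible for adjustment (non-descendants of zeta, excluding zeta and alpha): {beta, delta, eta}.
Backdoor paths from zeta to alpha:
  P1: zeta <- eta -> kappa -> alpha
  P2: zeta <- beta -> kappa -> alpha
  P3: zeta <- delta -> alpha
The empty set is not sufficient: P1 (zeta <- eta -> kappa -> alpha) has no collider blocking it and no conditioned non-collider, so it is open.
Try {beta, delta, eta}:
  P1: blocked at fork node eta ∈ conditioning set.
  P2: blocked at fork node beta ∈ conditioning set.
  P3: blocked at fork node delta ∈ conditioning set.
{beta, delta, eta} contains no descendant of zeta and blocks every backdoor path.
Every element of {beta, delta, eta} is needed (dropping beta leaves P2 open; dropping delta leaves P3 open; dropping eta leaves P1 open), so no proper subset is valid.
Among all size-3 subsets of the eligible variables, only {beta, delta, eta} blocks every backdoor path, so it is the unique smallest valid adjustment set.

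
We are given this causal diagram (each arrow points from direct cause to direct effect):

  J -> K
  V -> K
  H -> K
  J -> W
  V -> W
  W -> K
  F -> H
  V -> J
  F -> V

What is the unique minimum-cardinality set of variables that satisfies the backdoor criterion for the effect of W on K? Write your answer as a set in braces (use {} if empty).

Variables eligible for adjustment (non-descendants of W, excluding W and K): {F, H, J, V}.
Backdoor paths from W to K:
  P1: W <- V <- F -> H -> K
  P2: W <- V -> J -> K
  P3: W <- V -> K
  P4: W <- J <- V <- F -> H -> K
  P5: W <- J <- V -> K
  P6: W <- J -> K
The empty set is not sufficient: P1 (W <- V <- F -> H -> K) has no collider blocking it and no conditioned non-collider, so it is open.
Try {J, V}:
  P1: blocked at chain node V ∈ conditioning set.
  P2: blocked at fork node V ∈ conditioning set.
  P3: blocked at fork node V ∈ conditioning set.
  P4: blocked at chain node J ∈ conditioning set.
  P5: blocked at chain node J ∈ conditioning set.
  P6: blocked at fork node J ∈ conditioning set.
{J, V} contains no descendant of W and blocks every backdoor path.
Every element of {J, V} is needed (dropping J leaves P6 open; dropping V leaves P1 open), so no proper subset is valid.
Among all size-2 subsets of the eligible variables, only {J, V} blocks every backdoor path, so it is the unique smallest valid adjustment set.

{J, V}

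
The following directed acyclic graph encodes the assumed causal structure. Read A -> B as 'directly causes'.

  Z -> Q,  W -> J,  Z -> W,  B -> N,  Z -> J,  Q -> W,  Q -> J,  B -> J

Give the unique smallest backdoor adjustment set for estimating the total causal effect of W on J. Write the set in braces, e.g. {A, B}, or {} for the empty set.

{Q, Z}

Variables eligible for adjustment (non-descendants of W, excluding W and J): {B, N, Q, Z}.
Backdoor paths from W to J:
  P1: W <- Z -> Q -> J
  P2: W <- Z -> J
  P3: W <- Q <- Z -> J
  P4: W <- Q -> J
The empty set is not sufficient: P1 (W <- Z -> Q -> J) has no collider blocking it and no conditioned non-collider, so it is open.
Try {Q, Z}:
  P1: blocked at fork node Z ∈ conditioning set.
  P2: blocked at fork node Z ∈ conditioning set.
  P3: blocked at chain node Q ∈ conditioning set.
  P4: blocked at fork node Q ∈ conditioning set.
{Q, Z} contains no descendant of W and blocks every backdoor path.
Every element of {Q, Z} is needed (dropping Q leaves P4 open; dropping Z leaves P2 open), so no proper subset is valid.
Among all size-2 subsets of the eligible variables, only {Q, Z} blocks every backdoor path, so it is the unique smallest valid adjustment set.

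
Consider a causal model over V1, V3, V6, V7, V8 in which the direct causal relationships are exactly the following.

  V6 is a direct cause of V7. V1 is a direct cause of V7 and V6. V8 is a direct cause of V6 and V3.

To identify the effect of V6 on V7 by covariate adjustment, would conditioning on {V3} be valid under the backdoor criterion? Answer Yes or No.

Backdoor paths from V6 to V7 (paths whose first edge points into V6):
  P1: V6 <- V1 -> V7
Condition 1 (no descendant of V6 in the set): holds — descendants of V6 are {V7}; none are in {V3}.
Condition 2 (every backdoor path blocked by {V3}):
  P1: open — no interior node is in the conditioning set.
{V3} does not satisfy the backdoor criterion.

No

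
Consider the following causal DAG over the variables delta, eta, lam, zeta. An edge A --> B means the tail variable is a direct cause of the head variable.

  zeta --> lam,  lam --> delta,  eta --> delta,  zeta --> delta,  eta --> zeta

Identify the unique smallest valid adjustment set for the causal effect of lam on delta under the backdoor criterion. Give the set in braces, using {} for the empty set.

{zeta}

Variables eligible for adjustment (non-descendants of lam, excluding lam and delta): {eta, zeta}.
Backdoor paths from lam to delta:
  P1: lam <- zeta <- eta -> delta
  P2: lam <- zeta -> delta
The empty set is not sufficient: P1 (lam <- zeta <- eta -> delta) has no collider blocking it and no conditioned non-collider, so it is open.
Try {zeta}:
  P1: blocked at chain node zeta ∈ conditioning set.
  P2: blocked at fork node zeta ∈ conditioning set.
{zeta} contains no descendant of lam and blocks every backdoor path.
No other singleton works — e.g. {eta} leaves P2 open — so {zeta} is the unique smallest valid adjustment set.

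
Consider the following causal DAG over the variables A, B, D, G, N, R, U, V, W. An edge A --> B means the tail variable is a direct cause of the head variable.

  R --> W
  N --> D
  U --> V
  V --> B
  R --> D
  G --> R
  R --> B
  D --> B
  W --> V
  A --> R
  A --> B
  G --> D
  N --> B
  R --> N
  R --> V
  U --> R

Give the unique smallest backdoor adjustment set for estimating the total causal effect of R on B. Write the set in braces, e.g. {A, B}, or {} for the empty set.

Variables eligible for adjustment (non-descendants of R, excluding R and B): {A, G, U}.
Backdoor paths from R to B:
  P1: R <- U -> V -> B
  P2: R <- G -> D <- N -> B
  P3: R <- G -> D -> B
  P4: R <- A -> B
The empty set is not sufficient: P1 (R <- U -> V -> B) has no collider blocking it and no conditioned non-collider, so it is open.
Try {A, G, U}:
  P1: blocked at fork node U ∈ conditioning set.
  P2: blocked at fork node G ∈ conditioning set.
  P3: blocked at fork node G ∈ conditioning set.
  P4: blocked at fork node A ∈ conditioning set.
{A, G, U} contains no descendant of R and blocks every backdoor path.
Every element of {A, G, U} is needed (dropping A leaves P4 open; dropping G leaves P3 open; dropping U leaves P1 open), so no proper subset is valid.
Among all size-3 subsets of the eligible variables, only {A, G, U} blocks every backdoor path, so it is the unique smallest valid adjustment set.

{A, G, U}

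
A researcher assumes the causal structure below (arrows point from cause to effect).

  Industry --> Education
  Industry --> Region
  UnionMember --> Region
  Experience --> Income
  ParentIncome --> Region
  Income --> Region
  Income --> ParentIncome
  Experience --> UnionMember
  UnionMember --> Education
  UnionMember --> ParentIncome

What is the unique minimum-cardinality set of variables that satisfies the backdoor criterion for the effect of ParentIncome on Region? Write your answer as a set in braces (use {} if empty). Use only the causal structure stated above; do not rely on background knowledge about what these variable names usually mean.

{Income, UnionMember}

Variables eligible for adjustment (non-descendants of ParentIncome, excluding ParentIncome and Region): {Education, Experience, Income, Industry, UnionMember}.
Backdoor paths from ParentIncome to Region:
  P1: ParentIncome <- UnionMember <- Experience -> Income -> Region
  P2: ParentIncome <- UnionMember -> Region
  P3: ParentIncome <- UnionMember -> Education <- Industry -> Region
  P4: ParentIncome <- Income <- Experience -> UnionMember -> Region
  P5: ParentIncome <- Income <- Experience -> UnionMember -> Education <- Industry -> Region
  P6: ParentIncome <- Income -> Region
The empty set is not sufficient: P1 (ParentIncome <- UnionMember <- Experience -> Income -> Region) has no collider blocking it and no conditioned non-collider, so it is open.
Try {Income, UnionMember}:
  P1: blocked at chain node UnionMember ∈ conditioning set.
  P2: blocked at fork node UnionMember ∈ conditioning set.
  P3: blocked at fork node UnionMember ∈ conditioning set.
  P4: blocked at chain node Income ∈ conditioning set.
  P5: blocked at chain node Income ∈ conditioning set.
  P6: blocked at fork node Income ∈ conditioning set.
{Income, UnionMember} contains no descendant of ParentIncome and blocks every backdoor path.
Every element of {Income, UnionMember} is needed (dropping Income leaves P6 open; dropping UnionMember leaves P2 open), so no proper subset is valid.
Among all size-2 subsets of the eligible variables, only {Income, UnionMember} blocks every backdoor path, so it is the unique smallest valid adjustment set.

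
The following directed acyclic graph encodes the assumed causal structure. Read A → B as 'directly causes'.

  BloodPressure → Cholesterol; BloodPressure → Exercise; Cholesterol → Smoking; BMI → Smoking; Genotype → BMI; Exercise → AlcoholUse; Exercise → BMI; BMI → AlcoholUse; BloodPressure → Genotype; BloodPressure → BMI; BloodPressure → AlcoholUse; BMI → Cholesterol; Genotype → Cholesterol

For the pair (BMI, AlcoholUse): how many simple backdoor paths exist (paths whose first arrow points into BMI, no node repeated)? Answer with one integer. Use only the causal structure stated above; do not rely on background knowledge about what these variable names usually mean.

8

A backdoor path from BMI to AlcoholUse is any simple undirected path whose first edge points into BMI (i.e. leaves BMI via a parent).
Parents of BMI: {BloodPressure, Exercise, Genotype}.
Enumerating:
  P1: BMI <- BloodPressure -> Exercise -> AlcoholUse
  P2: BMI <- BloodPressure -> AlcoholUse
  P3: BMI <- Exercise <- BloodPressure -> AlcoholUse
  P4: BMI <- Exercise -> AlcoholUse
  P5: BMI <- Genotype <- BloodPressure -> Exercise -> AlcoholUse
  P6: BMI <- Genotype <- BloodPressure -> AlcoholUse
  P7: BMI <- Genotype -> Cholesterol <- BloodPressure -> Exercise -> AlcoholUse
  P8: BMI <- Genotype -> Cholesterol <- BloodPressure -> AlcoholUse
That exhausts the simple backdoor paths. Count: 8.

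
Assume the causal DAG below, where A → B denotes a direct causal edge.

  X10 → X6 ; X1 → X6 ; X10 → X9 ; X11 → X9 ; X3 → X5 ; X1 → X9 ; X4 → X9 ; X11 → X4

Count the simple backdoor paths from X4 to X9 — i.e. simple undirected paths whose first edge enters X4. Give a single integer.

1

A backdoor path from X4 to X9 is any simple undirected path whose first edge points into X4 (i.e. leaves X4 via a parent).
Parents of X4: {X11}.
Enumerating:
  P1: X4 <- X11 -> X9
That exhausts the simple backdoor paths. Count: 1.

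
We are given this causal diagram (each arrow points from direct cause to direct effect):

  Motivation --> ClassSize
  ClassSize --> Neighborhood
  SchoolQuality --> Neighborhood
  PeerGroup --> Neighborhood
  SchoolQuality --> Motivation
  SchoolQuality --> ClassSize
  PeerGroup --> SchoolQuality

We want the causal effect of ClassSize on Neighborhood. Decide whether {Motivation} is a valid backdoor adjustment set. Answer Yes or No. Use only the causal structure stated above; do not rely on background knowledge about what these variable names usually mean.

Backdoor paths from ClassSize to Neighborhood (paths whose first edge points into ClassSize):
  P1: ClassSize <- SchoolQuality <- PeerGroup -> Neighborhood
  P2: ClassSize <- SchoolQuality -> Neighborhood
  P3: ClassSize <- Motivation <- SchoolQuality <- PeerGroup -> Neighborhood
  P4: ClassSize <- Motivation <- SchoolQuality -> Neighborhood
Condition 1 (no descendant of ClassSize in the set): holds — descendants of ClassSize are {Neighborhood}; none are in {Motivation}.
Condition 2 (every backdoor path blocked by {Motivation}):
  P1: open — no interior node is in the conditioning set.
  P2: open — no interior node is in the conditioning set.
  P3: blocked at chain node Motivation ∈ conditioning set.
  P4: blocked at chain node Motivation ∈ conditioning set.
{Motivation} does not satisfy the backdoor criterion.

No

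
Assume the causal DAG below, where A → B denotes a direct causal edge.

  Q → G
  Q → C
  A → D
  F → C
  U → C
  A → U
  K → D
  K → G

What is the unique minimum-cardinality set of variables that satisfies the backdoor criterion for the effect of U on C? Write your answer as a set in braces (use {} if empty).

Variables eligible for adjustment (non-descendants of U, excluding U and C): {A, D, F, G, K, Q}.
Backdoor paths from U to C:
  P1: U <- A -> D <- K -> G <- Q -> C
Each backdoor path contains an unconditioned collider, so every path is already blocked with the empty conditioning set:
  P1: blocked at collider D (neither it nor any descendant is in the conditioning set).
The empty set is therefore the unique smallest valid set.

{}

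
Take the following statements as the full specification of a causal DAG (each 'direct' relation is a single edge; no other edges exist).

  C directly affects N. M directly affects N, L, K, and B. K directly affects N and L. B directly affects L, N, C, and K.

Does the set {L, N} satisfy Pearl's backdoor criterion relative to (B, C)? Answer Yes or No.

No

Backdoor paths from B to C (paths whose first edge points into B):
  P1: B <- M -> K -> N <- C
  P2: B <- M -> N <- C
  P3: B <- M -> L <- K -> N <- C
Condition 1 (no descendant of B in the set): FAILS — L and N are descendants of B.
Condition 2 (every backdoor path blocked by {L, N}):
  P1: open — collider(s) N are conditioned on (or have a conditioned descendant) and no non-collider on the path is in the set.
  P2: open — collider(s) N are conditioned on (or have a conditioned descendant) and no non-collider on the path is in the set.
  P3: open — collider(s) L, N are conditioned on (or have a conditioned descendant) and no non-collider on the path is in the set.
{L, N} does not satisfy the backdoor criterion.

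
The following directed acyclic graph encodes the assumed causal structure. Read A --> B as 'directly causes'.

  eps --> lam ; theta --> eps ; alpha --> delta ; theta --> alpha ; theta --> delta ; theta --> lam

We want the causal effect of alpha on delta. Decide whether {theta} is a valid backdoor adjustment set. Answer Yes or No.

Yes

Backdoor paths from alpha to delta (paths whose first edge points into alpha):
  P1: alpha <- theta -> delta
Condition 1 (no descendant of alpha in the set): holds — descendants of alpha are {delta}; none are in {theta}.
Condition 2 (every backdoor path blocked by {theta}):
  P1: blocked at fork node theta ∈ conditioning set.
{theta} satisfies the backdoor criterion.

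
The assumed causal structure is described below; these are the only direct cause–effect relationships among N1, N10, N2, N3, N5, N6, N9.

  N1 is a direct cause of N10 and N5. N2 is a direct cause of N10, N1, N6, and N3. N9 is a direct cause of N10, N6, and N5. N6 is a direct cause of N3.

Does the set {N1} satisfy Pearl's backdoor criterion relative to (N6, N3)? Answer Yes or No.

No

Backdoor paths from N6 to N3 (paths whose first edge points into N6):
  P1: N6 <- N2 -> N3
  P2: N6 <- N9 -> N10 <- N2 -> N3
  P3: N6 <- N9 -> N10 <- N1 <- N2 -> N3
  P4: N6 <- N9 -> N5 <- N1 <- N2 -> N3
  P5: N6 <- N9 -> N5 <- N1 -> N10 <- N2 -> N3
Condition 1 (no descendant of N6 in the set): holds — descendants of N6 are {N3}; none are in {N1}.
Condition 2 (every backdoor path blocked by {N1}):
  P1: open — no interior node is in the conditioning set.
  P2: blocked at collider N10 (neither it nor any descendant is in the conditioning set).
  P3: blocked at collider N10 (neither it nor any descendant is in the conditioning set).
  P4: blocked at collider N5 (neither it nor any descendant is in the conditioning set).
  P5: blocked at collider N5 (neither it nor any descendant is in the conditioning set).
{N1} does not satisfy the backdoor criterion.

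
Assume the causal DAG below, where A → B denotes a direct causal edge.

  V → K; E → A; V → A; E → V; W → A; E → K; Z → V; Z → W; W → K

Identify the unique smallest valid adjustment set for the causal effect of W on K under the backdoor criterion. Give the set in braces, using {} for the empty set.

Variables eligible for adjustment (non-descendants of W, excluding W and K): {E, V, Z}.
Backdoor paths from W to K:
  P1: W <- Z -> V <- E -> K
  P2: W <- Z -> V -> K
  P3: W <- Z -> V -> A <- E -> K
The empty set is not sufficient: P2 (W <- Z -> V -> K) has no collider blocking it and no conditioned non-collider, so it is open.
Try {Z}:
  P1: blocked at fork node Z ∈ conditioning set.
  P2: blocked at fork node Z ∈ conditioning set.
  P3: blocked at fork node Z ∈ conditioning set.
{Z} contains no descendant of W and blocks every backdoor path.
No other singleton works — e.g. {E} leaves P2 open — so {Z} is the unique smallest valid adjustment set.

{Z}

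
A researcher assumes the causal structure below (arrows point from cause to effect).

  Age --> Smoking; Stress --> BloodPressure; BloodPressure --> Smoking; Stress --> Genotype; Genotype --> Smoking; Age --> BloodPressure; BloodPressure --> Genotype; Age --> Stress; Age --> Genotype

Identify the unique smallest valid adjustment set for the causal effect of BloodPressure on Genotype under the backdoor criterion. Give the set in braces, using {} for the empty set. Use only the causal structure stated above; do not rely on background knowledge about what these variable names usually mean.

Variables eligible for adjustment (non-descendants of BloodPressure, excluding BloodPressure and Genotype): {Age, Stress}.
Backdoor paths from BloodPressure to Genotype:
  P1: BloodPressure <- Age -> Stress -> Genotype
  P2: BloodPressure <- Age -> Genotype
  P3: BloodPressure <- Age -> Smoking <- Genotype
  P4: BloodPressure <- Stress <- Age -> Genotype
  P5: BloodPressure <- Stress <- Age -> Smoking <- Genotype
  P6: BloodPressure <- Stress -> Genotype
The empty set is not sufficient: P1 (BloodPressure <- Age -> Stress -> Genotype) has no collider blocking it and no conditioned non-collider, so it is open.
Try {Age, Stress}:
  P1: blocked at fork node Age ∈ conditioning set.
  P2: blocked at fork node Age ∈ conditioning set.
  P3: blocked at fork node Age ∈ conditioning set.
  P4: blocked at chain node Stress ∈ conditioning set.
  P5: blocked at chain node Stress ∈ conditioning set.
  P6: blocked at fork node Stress ∈ conditioning set.
{Age, Stress} contains no descendant of BloodPressure and blocks every backdoor path.
Every element of {Age, Stress} is needed (dropping Age leaves P2 open; dropping Stress leaves P6 open), so no proper subset is valid.
Among all size-2 subsets of the eligible variables, only {Age, Stress} blocks every backdoor path, so it is the unique smallest valid adjustment set.

{Age, Stress}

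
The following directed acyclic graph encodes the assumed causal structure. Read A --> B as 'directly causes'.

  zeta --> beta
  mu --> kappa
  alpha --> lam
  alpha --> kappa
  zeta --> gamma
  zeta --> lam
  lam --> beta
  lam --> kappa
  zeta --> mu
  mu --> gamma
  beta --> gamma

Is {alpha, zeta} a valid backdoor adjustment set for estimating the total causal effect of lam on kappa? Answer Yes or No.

Yes

Backdoor paths from lam to kappa (paths whose first edge points into lam):
  P1: lam <- alpha -> kappa
  P2: lam <- zeta -> mu -> kappa
  P3: lam <- zeta -> beta -> gamma <- mu -> kappa
  P4: lam <- zeta -> gamma <- mu -> kappa
Condition 1 (no descendant of lam in the set): holds — descendants of lam are {beta, gamma, kappa}; none are in {alpha, zeta}.
Condition 2 (every backdoor path blocked by {alpha, zeta}):
  P1: blocked at fork node alpha ∈ conditioning set.
  P2: blocked at fork node zeta ∈ conditioning set.
  P3: blocked at fork node zeta ∈ conditioning set.
  P4: blocked at fork node zeta ∈ conditioning set.
{alpha, zeta} satisfies the backdoor criterion.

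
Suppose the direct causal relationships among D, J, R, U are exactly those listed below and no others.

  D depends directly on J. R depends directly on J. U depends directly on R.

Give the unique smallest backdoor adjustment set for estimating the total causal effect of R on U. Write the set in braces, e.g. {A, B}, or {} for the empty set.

{}

Variables eligible for adjustment (non-descendants of R, excluding R and U): {D, J}.
Backdoor paths from R to U:
  (none)
With no backdoor paths the empty set already satisfies the criterion, and it is trivially minimal.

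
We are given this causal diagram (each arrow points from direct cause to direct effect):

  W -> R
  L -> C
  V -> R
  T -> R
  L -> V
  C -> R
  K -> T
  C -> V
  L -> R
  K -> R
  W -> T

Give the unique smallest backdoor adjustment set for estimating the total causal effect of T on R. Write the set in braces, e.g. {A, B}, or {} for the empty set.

{K, W}

Variables eligible for adjustment (non-descendants of T, excluding T and R): {C, K, L, V, W}.
Backdoor paths from T to R:
  P1: T <- W -> R
  P2: T <- K -> R
The empty set is not sufficient: P1 (T <- W -> R) has no collider blocking it and no conditioned non-collider, so it is open.
Try {K, W}:
  P1: blocked at fork node W ∈ conditioning set.
  P2: blocked at fork node K ∈ conditioning set.
{K, W} contains no descendant of T and blocks every backdoor path.
Every element of {K, W} is needed (dropping K leaves P2 open; dropping W leaves P1 open), so no proper subset is valid.
Among all size-2 subsets of the eligible variables, only {K, W} blocks every backdoor path, so it is the unique smallest valid adjustment set.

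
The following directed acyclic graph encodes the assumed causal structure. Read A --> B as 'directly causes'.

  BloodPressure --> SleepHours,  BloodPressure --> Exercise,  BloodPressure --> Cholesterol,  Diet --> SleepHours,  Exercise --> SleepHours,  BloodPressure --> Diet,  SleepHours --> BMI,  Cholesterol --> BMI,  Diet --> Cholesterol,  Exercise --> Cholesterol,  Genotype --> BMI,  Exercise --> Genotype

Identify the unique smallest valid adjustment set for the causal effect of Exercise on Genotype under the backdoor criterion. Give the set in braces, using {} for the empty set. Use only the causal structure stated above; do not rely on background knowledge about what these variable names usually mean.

{}

Variables eligible for adjustment (non-descendants of Exercise, excluding Exercise and Genotype): {BloodPressure, Diet}.
Backdoor paths from Exercise to Genotype:
  P1: Exercise <- BloodPressure -> Diet -> SleepHours -> BMI <- Genotype
  P2: Exercise <- BloodPressure -> Diet -> Cholesterol -> BMI <- Genotype
  P3: Exercise <- BloodPressure -> SleepHours <- Diet -> Cholesterol -> BMI <- Genotype
  P4: Exercise <- BloodPressure -> SleepHours -> BMI <- Genotype
  P5: Exercise <- BloodPressure -> Cholesterol <- Diet -> SleepHours -> BMI <- Genotype
  P6: Exercise <- BloodPressure -> Cholesterol -> BMI <- Genotype
Each backdoor path contains an unconditioned collider, so every path is already blocked with the empty conditioning set:
  P1: blocked at collider BMI (neither it nor any descendant is in the conditioning set).
  P2: blocked at collider BMI (neither it nor any descendant is in the conditioning set).
  P3: blocked at collider SleepHours (neither it nor any descendant is in the conditioning set).
  P4: blocked at collider BMI (neither it nor any descendant is in the conditioning set).
  P5: blocked at collider Cholesterol (neither it nor any descendant is in the conditioning set).
  P6: blocked at collider BMI (neither it nor any descendant is in the conditioning set).
The empty set is therefore the unique smallest valid set.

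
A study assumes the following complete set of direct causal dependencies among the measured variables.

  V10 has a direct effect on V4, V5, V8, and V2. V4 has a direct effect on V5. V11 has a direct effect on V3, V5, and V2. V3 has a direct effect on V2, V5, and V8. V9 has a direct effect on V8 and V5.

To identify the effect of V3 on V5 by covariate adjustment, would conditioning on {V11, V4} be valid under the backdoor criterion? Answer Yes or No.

Yes

Backdoor paths from V3 to V5 (paths whose first edge points into V3):
  P1: V3 <- V11 -> V5
  P2: V3 <- V11 -> V2 <- V10 -> V4 -> V5
  P3: V3 <- V11 -> V2 <- V10 -> V5
  P4: V3 <- V11 -> V2 <- V10 -> V8 <- V9 -> V5
Condition 1 (no descendant of V3 in the set): holds — descendants of V3 are {V2, V5, V8}; none are in {V11, V4}.
Condition 2 (every backdoor path blocked by {V11, V4}):
  P1: blocked at fork node V11 ∈ conditioning set.
  P2: blocked at fork node V11 ∈ conditioning set.
  P3: blocked at fork node V11 ∈ conditioning set.
  P4: blocked at fork node V11 ∈ conditioning set.
{V11, V4} satisfies the backdoor criterion.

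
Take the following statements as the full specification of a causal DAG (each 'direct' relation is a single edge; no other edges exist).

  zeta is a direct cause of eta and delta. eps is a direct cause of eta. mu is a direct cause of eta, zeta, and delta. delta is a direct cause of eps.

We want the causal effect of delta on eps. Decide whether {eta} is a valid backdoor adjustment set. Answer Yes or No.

No

Backdoor paths from delta to eps (paths whose first edge points into delta):
  P1: delta <- mu -> zeta -> eta <- eps
  P2: delta <- mu -> eta <- eps
  P3: delta <- zeta <- mu -> eta <- eps
  P4: delta <- zeta -> eta <- eps
Condition 1 (no descendant of delta in the set): FAILS — eta is a descendant of delta.
Condition 2 (every backdoor path blocked by {eta}):
  P1: open — collider(s) eta are conditioned on (or have a conditioned descendant) and no non-collider on the path is in the set.
  P2: open — collider(s) eta are conditioned on (or have a conditioned descendant) and no non-collider on the path is in the set.
  P3: open — collider(s) eta are conditioned on (or have a conditioned descendant) and no non-collider on the path is in the set.
  P4: open — collider(s) eta are conditioned on (or have a conditioned descendant) and no non-collider on the path is in the set.
{eta} does not satisfy the backdoor criterion.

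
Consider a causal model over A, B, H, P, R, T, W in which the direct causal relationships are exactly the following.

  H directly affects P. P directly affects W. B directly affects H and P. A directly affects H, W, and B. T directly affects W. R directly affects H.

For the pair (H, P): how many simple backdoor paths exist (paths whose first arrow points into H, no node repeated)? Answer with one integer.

4

A backdoor path from H to P is any simple undirected path whose first edge points into H (i.e. leaves H via a parent).
Parents of H: {A, B, R}.
Enumerating:
  P1: H <- A -> B -> P
  P2: H <- A -> W <- P
  P3: H <- B <- A -> W <- P
  P4: H <- B -> P
That exhausts the simple backdoor paths. Count: 4.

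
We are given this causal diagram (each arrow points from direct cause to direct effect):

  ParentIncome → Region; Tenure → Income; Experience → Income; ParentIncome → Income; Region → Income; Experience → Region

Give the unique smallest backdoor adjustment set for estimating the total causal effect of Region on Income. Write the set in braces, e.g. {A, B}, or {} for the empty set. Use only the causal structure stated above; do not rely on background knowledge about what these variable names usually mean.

{Experience, ParentIncome}

Variables eligible for adjustment (non-descendants of Region, excluding Region and Income): {Experience, ParentIncome, Tenure}.
Backdoor paths from Region to Income:
  P1: Region <- Experience -> Income
  P2: Region <- ParentIncome -> Income
The empty set is not sufficient: P1 (Region <- Experience -> Income) has no collider blocking it and no conditioned non-collider, so it is open.
Try {Experience, ParentIncome}:
  P1: blocked at fork node Experience ∈ conditioning set.
  P2: blocked at fork node ParentIncome ∈ conditioning set.
{Experience, ParentIncome} contains no descendant of Region and blocks every backdoor path.
Every element of {Experience, ParentIncome} is needed (dropping Experience leaves P1 open; dropping ParentIncome leaves P2 open), so no proper subset is valid.
Among all size-2 subsets of the eligible variables, only {Experience, ParentIncome} blocks every backdoor path, so it is the unique smallest valid adjustment set.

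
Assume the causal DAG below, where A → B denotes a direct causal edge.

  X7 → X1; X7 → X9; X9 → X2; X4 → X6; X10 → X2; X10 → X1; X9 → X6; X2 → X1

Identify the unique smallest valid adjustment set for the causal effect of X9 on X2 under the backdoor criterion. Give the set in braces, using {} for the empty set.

Variables eligible for adjustment (non-descendants of X9, excluding X9 and X2): {X10, X4, X7}.
Backdoor paths from X9 to X2:
  P1: X9 <- X7 -> X1 <- X10 -> X2
  P2: X9 <- X7 -> X1 <- X2
Each backdoor path contains an unconditioned collider, so every path is already blocked with the empty conditioning set:
  P1: blocked at collider X1 (neither it nor any descendant is in the conditioning set).
  P2: blocked at collider X1 (neither it nor any descendant is in the conditioning set).
The empty set is therefore the unique smallest valid set.

{}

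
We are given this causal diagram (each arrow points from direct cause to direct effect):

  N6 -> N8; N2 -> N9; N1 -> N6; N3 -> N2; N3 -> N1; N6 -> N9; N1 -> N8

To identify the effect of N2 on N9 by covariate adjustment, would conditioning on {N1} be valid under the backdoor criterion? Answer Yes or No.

Yes

Backdoor paths from N2 to N9 (paths whose first edge points into N2):
  P1: N2 <- N3 -> N1 -> N6 -> N9
  P2: N2 <- N3 -> N1 -> N8 <- N6 -> N9
Condition 1 (no descendant of N2 in the set): holds — descendants of N2 are {N9}; none are in {N1}.
Condition 2 (every backdoor path blocked by {N1}):
  P1: blocked at chain node N1 ∈ conditioning set.
  P2: blocked at chain node N1 ∈ conditioning set.
{N1} satisfies the backdoor criterion.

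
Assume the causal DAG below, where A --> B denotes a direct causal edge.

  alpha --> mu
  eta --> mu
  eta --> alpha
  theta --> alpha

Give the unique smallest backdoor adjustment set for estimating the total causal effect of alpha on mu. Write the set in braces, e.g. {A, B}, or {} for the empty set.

Variables eligible for adjustment (non-descendants of alpha, excluding alpha and mu): {eta, theta}.
Backdoor paths from alpha to mu:
  P1: alpha <- eta -> mu
The empty set is not sufficient: P1 (alpha <- eta -> mu) has no collider blocking it and no conditioned non-collider, so it is open.
Try {eta}:
  P1: blocked at fork node eta ∈ conditioning set.
{eta} contains no descendant of alpha and blocks every backdoor path.
No other singleton works — e.g. {theta} leaves P1 open — so {eta} is the unique smallest valid adjustment set.

{eta}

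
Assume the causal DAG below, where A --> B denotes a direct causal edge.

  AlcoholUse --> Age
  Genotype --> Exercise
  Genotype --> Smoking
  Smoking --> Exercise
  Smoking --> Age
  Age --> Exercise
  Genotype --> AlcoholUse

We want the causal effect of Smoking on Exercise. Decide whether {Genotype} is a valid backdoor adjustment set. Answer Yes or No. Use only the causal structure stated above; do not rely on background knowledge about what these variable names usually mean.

Yes

Backdoor paths from Smoking to Exercise (paths whose first edge points into Smoking):
  P1: Smoking <- Genotype -> AlcoholUse -> Age -> Exercise
  P2: Smoking <- Genotype -> Exercise
Condition 1 (no descendant of Smoking in the set): holds — descendants of Smoking are {Age, Exercise}; none are in {Genotype}.
Condition 2 (every backdoor path blocked by {Genotype}):
  P1: blocked at fork node Genotype ∈ conditioning set.
  P2: blocked at fork node Genotype ∈ conditioning set.
{Genotype} satisfies the backdoor criterion.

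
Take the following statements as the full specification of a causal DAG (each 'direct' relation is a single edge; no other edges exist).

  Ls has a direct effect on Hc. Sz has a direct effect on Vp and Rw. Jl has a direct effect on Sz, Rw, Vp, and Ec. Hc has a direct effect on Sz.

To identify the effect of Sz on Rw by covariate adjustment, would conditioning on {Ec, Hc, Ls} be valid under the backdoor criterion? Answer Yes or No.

No

Backdoor paths from Sz to Rw (paths whose first edge points into Sz):
  P1: Sz <- Jl -> Rw
Condition 1 (no descendant of Sz in the set): holds — descendants of Sz are {Rw, Vp}; none are in {Ec, Hc, Ls}.
Condition 2 (every backdoor path blocked by {Ec, Hc, Ls}):
  P1: open — no interior node is in the conditioning set.
{Ec, Hc, Ls} does not satisfy the backdoor criterion.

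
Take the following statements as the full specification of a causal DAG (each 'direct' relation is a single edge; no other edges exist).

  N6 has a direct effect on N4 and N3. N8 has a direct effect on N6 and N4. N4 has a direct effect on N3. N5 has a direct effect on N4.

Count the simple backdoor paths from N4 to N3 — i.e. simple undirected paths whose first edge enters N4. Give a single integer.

A backdoor path from N4 to N3 is any simple undirected path whose first edge points into N4 (i.e. leaves N4 via a parent).
Parents of N4: {N5, N6, N8}.
Enumerating:
  P1: N4 <- N8 -> N6 -> N3
  P2: N4 <- N6 -> N3
That exhausts the simple backdoor paths. Count: 2.

2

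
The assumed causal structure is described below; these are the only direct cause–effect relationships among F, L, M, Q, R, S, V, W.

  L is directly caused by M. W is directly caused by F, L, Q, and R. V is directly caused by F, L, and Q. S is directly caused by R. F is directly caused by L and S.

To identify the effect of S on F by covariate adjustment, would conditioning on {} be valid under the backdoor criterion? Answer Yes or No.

Backdoor paths from S to F (paths whose first edge points into S):
  P1: S <- R -> W <- Q -> V <- L -> F
  P2: S <- R -> W <- Q -> V <- F
  P3: S <- R -> W <- L -> F
  P4: S <- R -> W <- L -> V <- F
  P5: S <- R -> W <- F
Condition 1 (no descendant of S in the set): holds — descendants of S are {F, V, W}; none are in {}.
Condition 2 (every backdoor path blocked by {}):
  P1: blocked at collider W (neither it nor any descendant is in the conditioning set).
  P2: blocked at collider W (neither it nor any descendant is in the conditioning set).
  P3: blocked at collider W (neither it nor any descendant is in the conditioning set).
  P4: blocked at collider W (neither it nor any descendant is in the conditioning set).
  P5: blocked at collider W (neither it nor any descendant is in the conditioning set).
{} satisfies the backdoor criterion.

Yes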